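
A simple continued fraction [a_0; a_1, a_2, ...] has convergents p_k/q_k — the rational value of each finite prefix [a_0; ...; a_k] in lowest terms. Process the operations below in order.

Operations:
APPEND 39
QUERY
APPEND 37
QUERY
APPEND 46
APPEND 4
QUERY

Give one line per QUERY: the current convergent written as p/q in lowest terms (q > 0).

APPEND 39: p_0 = 39·1 + 0 = 39, q_0 = 39·0 + 1 = 1 → 39/1
APPEND 37: p_1 = 37·39 + 1 = 1444, q_1 = 37·1 + 0 = 37 → 1444/37
APPEND 46: p_2 = 46·1444 + 39 = 66463, q_2 = 46·37 + 1 = 1703 → 66463/1703
APPEND 4: p_3 = 4·66463 + 1444 = 267296, q_3 = 4·1703 + 37 = 6849 → 267296/6849

39/1
1444/37
267296/6849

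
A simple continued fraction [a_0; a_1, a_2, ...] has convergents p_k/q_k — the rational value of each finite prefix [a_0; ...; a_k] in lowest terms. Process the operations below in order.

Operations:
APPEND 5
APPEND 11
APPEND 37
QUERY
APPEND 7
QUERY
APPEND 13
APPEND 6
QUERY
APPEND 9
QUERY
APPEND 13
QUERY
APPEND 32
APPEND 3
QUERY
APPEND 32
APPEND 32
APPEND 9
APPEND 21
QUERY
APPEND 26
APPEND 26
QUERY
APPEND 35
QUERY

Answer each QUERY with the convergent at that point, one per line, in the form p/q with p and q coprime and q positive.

2077/408
14595/2867
1165467/228941
10681015/2098148
140018662/27504865
13613853259/2674266349
2687847719872397/527993109058906
1822983263248082693/358101611861552972
63874425575818594651/12547309246644834561

APPEND 5: p_0 = 5·1 + 0 = 5, q_0 = 5·0 + 1 = 1 → 5/1
APPEND 11: p_1 = 11·5 + 1 = 56, q_1 = 11·1 + 0 = 11 → 56/11
APPEND 37: p_2 = 37·56 + 5 = 2077, q_2 = 37·11 + 1 = 408 → 2077/408
APPEND 7: p_3 = 7·2077 + 56 = 14595, q_3 = 7·408 + 11 = 2867 → 14595/2867
APPEND 13: p_4 = 13·14595 + 2077 = 191812, q_4 = 13·2867 + 408 = 37679 → 191812/37679
APPEND 6: p_5 = 6·191812 + 14595 = 1165467, q_5 = 6·37679 + 2867 = 228941 → 1165467/228941
APPEND 9: p_6 = 9·1165467 + 191812 = 10681015, q_6 = 9·228941 + 37679 = 2098148 → 10681015/2098148
APPEND 13: p_7 = 13·10681015 + 1165467 = 140018662, q_7 = 13·2098148 + 228941 = 27504865 → 140018662/27504865
APPEND 32: p_8 = 32·140018662 + 10681015 = 4491278199, q_8 = 32·27504865 + 2098148 = 882253828 → 4491278199/882253828
APPEND 3: p_9 = 3·4491278199 + 140018662 = 13613853259, q_9 = 3·882253828 + 27504865 = 2674266349 → 13613853259/2674266349
APPEND 32: p_10 = 32·13613853259 + 4491278199 = 440134582487, q_10 = 32·2674266349 + 882253828 = 86458776996 → 440134582487/86458776996
APPEND 32: p_11 = 32·440134582487 + 13613853259 = 14097920492843, q_11 = 32·86458776996 + 2674266349 = 2769355130221 → 14097920492843/2769355130221
APPEND 9: p_12 = 9·14097920492843 + 440134582487 = 127321419018074, q_12 = 9·2769355130221 + 86458776996 = 25010654948985 → 127321419018074/25010654948985
APPEND 21: p_13 = 21·127321419018074 + 14097920492843 = 2687847719872397, q_13 = 21·25010654948985 + 2769355130221 = 527993109058906 → 2687847719872397/527993109058906
APPEND 26: p_14 = 26·2687847719872397 + 127321419018074 = 70011362135700396, q_14 = 26·527993109058906 + 25010654948985 = 13752831490480541 → 70011362135700396/13752831490480541
APPEND 26: p_15 = 26·70011362135700396 + 2687847719872397 = 1822983263248082693, q_15 = 26·13752831490480541 + 527993109058906 = 358101611861552972 → 1822983263248082693/358101611861552972
APPEND 35: p_16 = 35·1822983263248082693 + 70011362135700396 = 63874425575818594651, q_16 = 35·358101611861552972 + 13752831490480541 = 12547309246644834561 → 63874425575818594651/12547309246644834561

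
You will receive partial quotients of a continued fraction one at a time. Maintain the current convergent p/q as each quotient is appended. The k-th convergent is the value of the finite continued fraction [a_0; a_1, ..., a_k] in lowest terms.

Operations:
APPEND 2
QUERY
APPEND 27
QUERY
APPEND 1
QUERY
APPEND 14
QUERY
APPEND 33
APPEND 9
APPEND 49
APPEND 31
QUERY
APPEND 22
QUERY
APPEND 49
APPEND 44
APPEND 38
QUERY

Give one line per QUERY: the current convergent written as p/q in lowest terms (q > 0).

APPEND 2: p_0 = 2·1 + 0 = 2, q_0 = 2·0 + 1 = 1 → 2/1
APPEND 27: p_1 = 27·2 + 1 = 55, q_1 = 27·1 + 0 = 27 → 55/27
APPEND 1: p_2 = 1·55 + 2 = 57, q_2 = 1·27 + 1 = 28 → 57/28
APPEND 14: p_3 = 14·57 + 55 = 853, q_3 = 14·28 + 27 = 419 → 853/419
APPEND 33: p_4 = 33·853 + 57 = 28206, q_4 = 33·419 + 28 = 13855 → 28206/13855
APPEND 9: p_5 = 9·28206 + 853 = 254707, q_5 = 9·13855 + 419 = 125114 → 254707/125114
APPEND 49: p_6 = 49·254707 + 28206 = 12508849, q_6 = 49·125114 + 13855 = 6144441 → 12508849/6144441
APPEND 31: p_7 = 31·12508849 + 254707 = 388029026, q_7 = 31·6144441 + 125114 = 190602785 → 388029026/190602785
APPEND 22: p_8 = 22·388029026 + 12508849 = 8549147421, q_8 = 22·190602785 + 6144441 = 4199405711 → 8549147421/4199405711
APPEND 49: p_9 = 49·8549147421 + 388029026 = 419296252655, q_9 = 49·4199405711 + 190602785 = 205961482624 → 419296252655/205961482624
APPEND 44: p_10 = 44·419296252655 + 8549147421 = 18457584264241, q_10 = 44·205961482624 + 4199405711 = 9066504641167 → 18457584264241/9066504641167
APPEND 38: p_11 = 38·18457584264241 + 419296252655 = 701807498293813, q_11 = 38·9066504641167 + 205961482624 = 344733137846970 → 701807498293813/344733137846970

2/1
55/27
57/28
853/419
388029026/190602785
8549147421/4199405711
701807498293813/344733137846970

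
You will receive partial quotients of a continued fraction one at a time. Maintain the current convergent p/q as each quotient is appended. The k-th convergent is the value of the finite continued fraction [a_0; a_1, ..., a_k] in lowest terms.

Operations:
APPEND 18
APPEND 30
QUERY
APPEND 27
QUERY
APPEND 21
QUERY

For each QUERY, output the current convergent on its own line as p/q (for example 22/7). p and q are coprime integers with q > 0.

541/30
14625/811
307666/17061

APPEND 18: p_0 = 18·1 + 0 = 18, q_0 = 18·0 + 1 = 1 → 18/1
APPEND 30: p_1 = 30·18 + 1 = 541, q_1 = 30·1 + 0 = 30 → 541/30
APPEND 27: p_2 = 27·541 + 18 = 14625, q_2 = 27·30 + 1 = 811 → 14625/811
APPEND 21: p_3 = 21·14625 + 541 = 307666, q_3 = 21·811 + 30 = 17061 → 307666/17061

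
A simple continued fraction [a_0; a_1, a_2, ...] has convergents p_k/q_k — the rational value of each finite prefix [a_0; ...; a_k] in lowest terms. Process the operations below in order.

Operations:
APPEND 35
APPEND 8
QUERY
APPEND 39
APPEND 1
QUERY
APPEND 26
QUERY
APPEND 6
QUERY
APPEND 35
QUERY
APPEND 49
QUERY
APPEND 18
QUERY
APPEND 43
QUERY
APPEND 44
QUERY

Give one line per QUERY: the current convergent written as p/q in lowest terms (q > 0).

281/8
11275/321
304144/8659
1836139/52275
64569009/1838284
3165717580/90128191
57047485449/1624145722
2456207591887/69928394237
108130181528477/3078473492150

APPEND 35: p_0 = 35·1 + 0 = 35, q_0 = 35·0 + 1 = 1 → 35/1
APPEND 8: p_1 = 8·35 + 1 = 281, q_1 = 8·1 + 0 = 8 → 281/8
APPEND 39: p_2 = 39·281 + 35 = 10994, q_2 = 39·8 + 1 = 313 → 10994/313
APPEND 1: p_3 = 1·10994 + 281 = 11275, q_3 = 1·313 + 8 = 321 → 11275/321
APPEND 26: p_4 = 26·11275 + 10994 = 304144, q_4 = 26·321 + 313 = 8659 → 304144/8659
APPEND 6: p_5 = 6·304144 + 11275 = 1836139, q_5 = 6·8659 + 321 = 52275 → 1836139/52275
APPEND 35: p_6 = 35·1836139 + 304144 = 64569009, q_6 = 35·52275 + 8659 = 1838284 → 64569009/1838284
APPEND 49: p_7 = 49·64569009 + 1836139 = 3165717580, q_7 = 49·1838284 + 52275 = 90128191 → 3165717580/90128191
APPEND 18: p_8 = 18·3165717580 + 64569009 = 57047485449, q_8 = 18·90128191 + 1838284 = 1624145722 → 57047485449/1624145722
APPEND 43: p_9 = 43·57047485449 + 3165717580 = 2456207591887, q_9 = 43·1624145722 + 90128191 = 69928394237 → 2456207591887/69928394237
APPEND 44: p_10 = 44·2456207591887 + 57047485449 = 108130181528477, q_10 = 44·69928394237 + 1624145722 = 3078473492150 → 108130181528477/3078473492150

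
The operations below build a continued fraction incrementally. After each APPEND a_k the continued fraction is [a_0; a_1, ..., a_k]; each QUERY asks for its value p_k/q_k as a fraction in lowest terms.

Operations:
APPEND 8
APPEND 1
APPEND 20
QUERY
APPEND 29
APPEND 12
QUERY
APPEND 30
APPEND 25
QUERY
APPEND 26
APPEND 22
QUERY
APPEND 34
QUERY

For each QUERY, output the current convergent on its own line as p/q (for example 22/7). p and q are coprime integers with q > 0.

APPEND 8: p_0 = 8·1 + 0 = 8, q_0 = 8·0 + 1 = 1 → 8/1
APPEND 1: p_1 = 1·8 + 1 = 9, q_1 = 1·1 + 0 = 1 → 9/1
APPEND 20: p_2 = 20·9 + 8 = 188, q_2 = 20·1 + 1 = 21 → 188/21
APPEND 29: p_3 = 29·188 + 9 = 5461, q_3 = 29·21 + 1 = 610 → 5461/610
APPEND 12: p_4 = 12·5461 + 188 = 65720, q_4 = 12·610 + 21 = 7341 → 65720/7341
APPEND 30: p_5 = 30·65720 + 5461 = 1977061, q_5 = 30·7341 + 610 = 220840 → 1977061/220840
APPEND 25: p_6 = 25·1977061 + 65720 = 49492245, q_6 = 25·220840 + 7341 = 5528341 → 49492245/5528341
APPEND 26: p_7 = 26·49492245 + 1977061 = 1288775431, q_7 = 26·5528341 + 220840 = 143957706 → 1288775431/143957706
APPEND 22: p_8 = 22·1288775431 + 49492245 = 28402551727, q_8 = 22·143957706 + 5528341 = 3172597873 → 28402551727/3172597873
APPEND 34: p_9 = 34·28402551727 + 1288775431 = 966975534149, q_9 = 34·3172597873 + 143957706 = 108012285388 → 966975534149/108012285388

188/21
65720/7341
49492245/5528341
28402551727/3172597873
966975534149/108012285388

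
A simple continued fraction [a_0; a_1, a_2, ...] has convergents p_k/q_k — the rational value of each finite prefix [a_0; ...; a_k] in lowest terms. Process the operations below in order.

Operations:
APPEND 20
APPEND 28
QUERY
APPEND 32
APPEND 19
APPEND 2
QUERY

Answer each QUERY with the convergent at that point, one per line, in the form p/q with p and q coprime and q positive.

561/28
702030/35039

APPEND 20: p_0 = 20·1 + 0 = 20, q_0 = 20·0 + 1 = 1 → 20/1
APPEND 28: p_1 = 28·20 + 1 = 561, q_1 = 28·1 + 0 = 28 → 561/28
APPEND 32: p_2 = 32·561 + 20 = 17972, q_2 = 32·28 + 1 = 897 → 17972/897
APPEND 19: p_3 = 19·17972 + 561 = 342029, q_3 = 19·897 + 28 = 17071 → 342029/17071
APPEND 2: p_4 = 2·342029 + 17972 = 702030, q_4 = 2·17071 + 897 = 35039 → 702030/35039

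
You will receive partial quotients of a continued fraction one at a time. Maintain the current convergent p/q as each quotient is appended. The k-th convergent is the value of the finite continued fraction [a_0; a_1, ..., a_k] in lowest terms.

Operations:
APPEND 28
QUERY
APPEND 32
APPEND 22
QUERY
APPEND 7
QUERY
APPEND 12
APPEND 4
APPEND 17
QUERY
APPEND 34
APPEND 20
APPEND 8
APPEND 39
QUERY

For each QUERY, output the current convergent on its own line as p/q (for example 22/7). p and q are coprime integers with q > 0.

28/1
19762/705
139231/4967
119013773/4245760
25569426730000/912177191737

APPEND 28: p_0 = 28·1 + 0 = 28, q_0 = 28·0 + 1 = 1 → 28/1
APPEND 32: p_1 = 32·28 + 1 = 897, q_1 = 32·1 + 0 = 32 → 897/32
APPEND 22: p_2 = 22·897 + 28 = 19762, q_2 = 22·32 + 1 = 705 → 19762/705
APPEND 7: p_3 = 7·19762 + 897 = 139231, q_3 = 7·705 + 32 = 4967 → 139231/4967
APPEND 12: p_4 = 12·139231 + 19762 = 1690534, q_4 = 12·4967 + 705 = 60309 → 1690534/60309
APPEND 4: p_5 = 4·1690534 + 139231 = 6901367, q_5 = 4·60309 + 4967 = 246203 → 6901367/246203
APPEND 17: p_6 = 17·6901367 + 1690534 = 119013773, q_6 = 17·246203 + 60309 = 4245760 → 119013773/4245760
APPEND 34: p_7 = 34·119013773 + 6901367 = 4053369649, q_7 = 34·4245760 + 246203 = 144602043 → 4053369649/144602043
APPEND 20: p_8 = 20·4053369649 + 119013773 = 81186406753, q_8 = 20·144602043 + 4245760 = 2896286620 → 81186406753/2896286620
APPEND 8: p_9 = 8·81186406753 + 4053369649 = 653544623673, q_9 = 8·2896286620 + 144602043 = 23314895003 → 653544623673/23314895003
APPEND 39: p_10 = 39·653544623673 + 81186406753 = 25569426730000, q_10 = 39·23314895003 + 2896286620 = 912177191737 → 25569426730000/912177191737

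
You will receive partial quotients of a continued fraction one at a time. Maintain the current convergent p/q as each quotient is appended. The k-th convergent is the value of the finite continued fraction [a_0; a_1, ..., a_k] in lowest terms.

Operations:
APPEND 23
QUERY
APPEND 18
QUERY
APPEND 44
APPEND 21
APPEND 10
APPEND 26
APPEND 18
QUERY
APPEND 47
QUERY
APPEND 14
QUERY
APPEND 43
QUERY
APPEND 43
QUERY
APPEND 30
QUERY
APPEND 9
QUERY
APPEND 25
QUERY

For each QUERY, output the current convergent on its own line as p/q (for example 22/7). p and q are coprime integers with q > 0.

23/1
415/18
1818132191/78858985
85553005773/3710744044
1199560213013/52029275601
51666642165332/2240969594887
2222865173322289/96413721855742
66737621841834002/2894652625267147
602861461749828307/26148287349260065
15138274165587541677/656601836356768772

APPEND 23: p_0 = 23·1 + 0 = 23, q_0 = 23·0 + 1 = 1 → 23/1
APPEND 18: p_1 = 18·23 + 1 = 415, q_1 = 18·1 + 0 = 18 → 415/18
APPEND 44: p_2 = 44·415 + 23 = 18283, q_2 = 44·18 + 1 = 793 → 18283/793
APPEND 21: p_3 = 21·18283 + 415 = 384358, q_3 = 21·793 + 18 = 16671 → 384358/16671
APPEND 10: p_4 = 10·384358 + 18283 = 3861863, q_4 = 10·16671 + 793 = 167503 → 3861863/167503
APPEND 26: p_5 = 26·3861863 + 384358 = 100792796, q_5 = 26·167503 + 16671 = 4371749 → 100792796/4371749
APPEND 18: p_6 = 18·100792796 + 3861863 = 1818132191, q_6 = 18·4371749 + 167503 = 78858985 → 1818132191/78858985
APPEND 47: p_7 = 47·1818132191 + 100792796 = 85553005773, q_7 = 47·78858985 + 4371749 = 3710744044 → 85553005773/3710744044
APPEND 14: p_8 = 14·85553005773 + 1818132191 = 1199560213013, q_8 = 14·3710744044 + 78858985 = 52029275601 → 1199560213013/52029275601
APPEND 43: p_9 = 43·1199560213013 + 85553005773 = 51666642165332, q_9 = 43·52029275601 + 3710744044 = 2240969594887 → 51666642165332/2240969594887
APPEND 43: p_10 = 43·51666642165332 + 1199560213013 = 2222865173322289, q_10 = 43·2240969594887 + 52029275601 = 96413721855742 → 2222865173322289/96413721855742
APPEND 30: p_11 = 30·2222865173322289 + 51666642165332 = 66737621841834002, q_11 = 30·96413721855742 + 2240969594887 = 2894652625267147 → 66737621841834002/2894652625267147
APPEND 9: p_12 = 9·66737621841834002 + 2222865173322289 = 602861461749828307, q_12 = 9·2894652625267147 + 96413721855742 = 26148287349260065 → 602861461749828307/26148287349260065
APPEND 25: p_13 = 25·602861461749828307 + 66737621841834002 = 15138274165587541677, q_13 = 25·26148287349260065 + 2894652625267147 = 656601836356768772 → 15138274165587541677/656601836356768772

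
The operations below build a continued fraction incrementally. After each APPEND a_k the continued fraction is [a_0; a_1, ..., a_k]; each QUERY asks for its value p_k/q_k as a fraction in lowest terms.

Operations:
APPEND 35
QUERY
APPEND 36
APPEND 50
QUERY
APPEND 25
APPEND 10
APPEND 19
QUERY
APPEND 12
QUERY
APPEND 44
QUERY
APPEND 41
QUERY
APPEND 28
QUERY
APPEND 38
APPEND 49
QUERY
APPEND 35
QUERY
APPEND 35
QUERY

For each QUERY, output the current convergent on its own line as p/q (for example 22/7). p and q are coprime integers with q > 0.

35/1
63085/1801
302670341/8640870
3647891037/104142851
160809875969/4590926314
6596852805766/188332121725
184872688437417/5277890334614
344741064346390405/9841937967350407
12072969011137091787/344668577022101302
422898656454144602950/12073242133740895977

APPEND 35: p_0 = 35·1 + 0 = 35, q_0 = 35·0 + 1 = 1 → 35/1
APPEND 36: p_1 = 36·35 + 1 = 1261, q_1 = 36·1 + 0 = 36 → 1261/36
APPEND 50: p_2 = 50·1261 + 35 = 63085, q_2 = 50·36 + 1 = 1801 → 63085/1801
APPEND 25: p_3 = 25·63085 + 1261 = 1578386, q_3 = 25·1801 + 36 = 45061 → 1578386/45061
APPEND 10: p_4 = 10·1578386 + 63085 = 15846945, q_4 = 10·45061 + 1801 = 452411 → 15846945/452411
APPEND 19: p_5 = 19·15846945 + 1578386 = 302670341, q_5 = 19·452411 + 45061 = 8640870 → 302670341/8640870
APPEND 12: p_6 = 12·302670341 + 15846945 = 3647891037, q_6 = 12·8640870 + 452411 = 104142851 → 3647891037/104142851
APPEND 44: p_7 = 44·3647891037 + 302670341 = 160809875969, q_7 = 44·104142851 + 8640870 = 4590926314 → 160809875969/4590926314
APPEND 41: p_8 = 41·160809875969 + 3647891037 = 6596852805766, q_8 = 41·4590926314 + 104142851 = 188332121725 → 6596852805766/188332121725
APPEND 28: p_9 = 28·6596852805766 + 160809875969 = 184872688437417, q_9 = 28·188332121725 + 4590926314 = 5277890334614 → 184872688437417/5277890334614
APPEND 38: p_10 = 38·184872688437417 + 6596852805766 = 7031759013427612, q_10 = 38·5277890334614 + 188332121725 = 200748164837057 → 7031759013427612/200748164837057
APPEND 49: p_11 = 49·7031759013427612 + 184872688437417 = 344741064346390405, q_11 = 49·200748164837057 + 5277890334614 = 9841937967350407 → 344741064346390405/9841937967350407
APPEND 35: p_12 = 35·344741064346390405 + 7031759013427612 = 12072969011137091787, q_12 = 35·9841937967350407 + 200748164837057 = 344668577022101302 → 12072969011137091787/344668577022101302
APPEND 35: p_13 = 35·12072969011137091787 + 344741064346390405 = 422898656454144602950, q_13 = 35·344668577022101302 + 9841937967350407 = 12073242133740895977 → 422898656454144602950/12073242133740895977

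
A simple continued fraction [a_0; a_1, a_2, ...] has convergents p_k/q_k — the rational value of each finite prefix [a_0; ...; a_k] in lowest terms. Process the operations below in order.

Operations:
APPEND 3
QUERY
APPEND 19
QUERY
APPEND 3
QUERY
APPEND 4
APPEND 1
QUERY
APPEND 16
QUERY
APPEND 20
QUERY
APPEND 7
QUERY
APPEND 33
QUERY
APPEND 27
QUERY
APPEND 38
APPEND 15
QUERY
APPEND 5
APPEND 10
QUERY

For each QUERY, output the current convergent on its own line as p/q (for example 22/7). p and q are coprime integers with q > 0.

APPEND 3: p_0 = 3·1 + 0 = 3, q_0 = 3·0 + 1 = 1 → 3/1
APPEND 19: p_1 = 19·3 + 1 = 58, q_1 = 19·1 + 0 = 19 → 58/19
APPEND 3: p_2 = 3·58 + 3 = 177, q_2 = 3·19 + 1 = 58 → 177/58
APPEND 4: p_3 = 4·177 + 58 = 766, q_3 = 4·58 + 19 = 251 → 766/251
APPEND 1: p_4 = 1·766 + 177 = 943, q_4 = 1·251 + 58 = 309 → 943/309
APPEND 16: p_5 = 16·943 + 766 = 15854, q_5 = 16·309 + 251 = 5195 → 15854/5195
APPEND 20: p_6 = 20·15854 + 943 = 318023, q_6 = 20·5195 + 309 = 104209 → 318023/104209
APPEND 7: p_7 = 7·318023 + 15854 = 2242015, q_7 = 7·104209 + 5195 = 734658 → 2242015/734658
APPEND 33: p_8 = 33·2242015 + 318023 = 74304518, q_8 = 33·734658 + 104209 = 24347923 → 74304518/24347923
APPEND 27: p_9 = 27·74304518 + 2242015 = 2008464001, q_9 = 27·24347923 + 734658 = 658128579 → 2008464001/658128579
APPEND 38: p_10 = 38·2008464001 + 74304518 = 76395936556, q_10 = 38·658128579 + 24347923 = 25033233925 → 76395936556/25033233925
APPEND 15: p_11 = 15·76395936556 + 2008464001 = 1147947512341, q_11 = 15·25033233925 + 658128579 = 376156637454 → 1147947512341/376156637454
APPEND 5: p_12 = 5·1147947512341 + 76395936556 = 5816133498261, q_12 = 5·376156637454 + 25033233925 = 1905816421195 → 5816133498261/1905816421195
APPEND 10: p_13 = 10·5816133498261 + 1147947512341 = 59309282494951, q_13 = 10·1905816421195 + 376156637454 = 19434320849404 → 59309282494951/19434320849404

3/1
58/19
177/58
943/309
15854/5195
318023/104209
2242015/734658
74304518/24347923
2008464001/658128579
1147947512341/376156637454
59309282494951/19434320849404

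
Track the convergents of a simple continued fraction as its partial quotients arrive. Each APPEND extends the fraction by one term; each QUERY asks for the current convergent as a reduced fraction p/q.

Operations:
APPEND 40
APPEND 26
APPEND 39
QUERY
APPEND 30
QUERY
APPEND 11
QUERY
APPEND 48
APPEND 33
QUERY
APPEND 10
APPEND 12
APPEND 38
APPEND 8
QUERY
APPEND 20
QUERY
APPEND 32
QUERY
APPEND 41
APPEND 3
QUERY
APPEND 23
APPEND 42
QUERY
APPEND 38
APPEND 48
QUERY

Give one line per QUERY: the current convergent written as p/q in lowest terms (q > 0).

40639/1015
1220211/30476
13462960/336251
21379058563/533963543
793079299275943/19807955119887
15960396568504151/398626996333352
511525769491408775/12775871837787151
63477076606640200553/1585403988874606780
62263850790341157019643/1555102450880260231066
113702613833759736722927435/2839837420910065076694634

APPEND 40: p_0 = 40·1 + 0 = 40, q_0 = 40·0 + 1 = 1 → 40/1
APPEND 26: p_1 = 26·40 + 1 = 1041, q_1 = 26·1 + 0 = 26 → 1041/26
APPEND 39: p_2 = 39·1041 + 40 = 40639, q_2 = 39·26 + 1 = 1015 → 40639/1015
APPEND 30: p_3 = 30·40639 + 1041 = 1220211, q_3 = 30·1015 + 26 = 30476 → 1220211/30476
APPEND 11: p_4 = 11·1220211 + 40639 = 13462960, q_4 = 11·30476 + 1015 = 336251 → 13462960/336251
APPEND 48: p_5 = 48·13462960 + 1220211 = 647442291, q_5 = 48·336251 + 30476 = 16170524 → 647442291/16170524
APPEND 33: p_6 = 33·647442291 + 13462960 = 21379058563, q_6 = 33·16170524 + 336251 = 533963543 → 21379058563/533963543
APPEND 10: p_7 = 10·21379058563 + 647442291 = 214438027921, q_7 = 10·533963543 + 16170524 = 5355805954 → 214438027921/5355805954
APPEND 12: p_8 = 12·214438027921 + 21379058563 = 2594635393615, q_8 = 12·5355805954 + 533963543 = 64803634991 → 2594635393615/64803634991
APPEND 38: p_9 = 38·2594635393615 + 214438027921 = 98810582985291, q_9 = 38·64803634991 + 5355805954 = 2467893935612 → 98810582985291/2467893935612
APPEND 8: p_10 = 8·98810582985291 + 2594635393615 = 793079299275943, q_10 = 8·2467893935612 + 64803634991 = 19807955119887 → 793079299275943/19807955119887
APPEND 20: p_11 = 20·793079299275943 + 98810582985291 = 15960396568504151, q_11 = 20·19807955119887 + 2467893935612 = 398626996333352 → 15960396568504151/398626996333352
APPEND 32: p_12 = 32·15960396568504151 + 793079299275943 = 511525769491408775, q_12 = 32·398626996333352 + 19807955119887 = 12775871837787151 → 511525769491408775/12775871837787151
APPEND 41: p_13 = 41·511525769491408775 + 15960396568504151 = 20988516945716263926, q_13 = 41·12775871837787151 + 398626996333352 = 524209372345606543 → 20988516945716263926/524209372345606543
APPEND 3: p_14 = 3·20988516945716263926 + 511525769491408775 = 63477076606640200553, q_14 = 3·524209372345606543 + 12775871837787151 = 1585403988874606780 → 63477076606640200553/1585403988874606780
APPEND 23: p_15 = 23·63477076606640200553 + 20988516945716263926 = 1480961278898440876645, q_15 = 23·1585403988874606780 + 524209372345606543 = 36988501116461562483 → 1480961278898440876645/36988501116461562483
APPEND 42: p_16 = 42·1480961278898440876645 + 63477076606640200553 = 62263850790341157019643, q_16 = 42·36988501116461562483 + 1585403988874606780 = 1555102450880260231066 → 62263850790341157019643/1555102450880260231066
APPEND 38: p_17 = 38·62263850790341157019643 + 1480961278898440876645 = 2367507291311862407623079, q_17 = 38·1555102450880260231066 + 36988501116461562483 = 59130881634566350342991 → 2367507291311862407623079/59130881634566350342991
APPEND 48: p_18 = 48·2367507291311862407623079 + 62263850790341157019643 = 113702613833759736722927435, q_18 = 48·59130881634566350342991 + 1555102450880260231066 = 2839837420910065076694634 → 113702613833759736722927435/2839837420910065076694634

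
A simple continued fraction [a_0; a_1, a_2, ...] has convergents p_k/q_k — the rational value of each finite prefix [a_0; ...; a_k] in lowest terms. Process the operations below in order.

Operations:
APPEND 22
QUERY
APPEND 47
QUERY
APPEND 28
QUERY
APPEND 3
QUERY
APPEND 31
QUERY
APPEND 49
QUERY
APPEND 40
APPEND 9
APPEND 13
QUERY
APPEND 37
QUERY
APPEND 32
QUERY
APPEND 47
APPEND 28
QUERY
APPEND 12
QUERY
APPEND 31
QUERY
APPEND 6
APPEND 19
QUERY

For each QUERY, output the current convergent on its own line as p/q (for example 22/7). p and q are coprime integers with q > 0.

22/1
1035/47
29002/1317
88041/3998
2758273/125255
135243418/6141493
640432573608/29082466459
23744852921851/1078269465251
760475726072840/34533705354491
1002211387119742108/45511081496891675
12062302749415250627/547757140383826428
374933596618992511545/17025982433395510943
43346547363423028589588/1968395365507776460577

APPEND 22: p_0 = 22·1 + 0 = 22, q_0 = 22·0 + 1 = 1 → 22/1
APPEND 47: p_1 = 47·22 + 1 = 1035, q_1 = 47·1 + 0 = 47 → 1035/47
APPEND 28: p_2 = 28·1035 + 22 = 29002, q_2 = 28·47 + 1 = 1317 → 29002/1317
APPEND 3: p_3 = 3·29002 + 1035 = 88041, q_3 = 3·1317 + 47 = 3998 → 88041/3998
APPEND 31: p_4 = 31·88041 + 29002 = 2758273, q_4 = 31·3998 + 1317 = 125255 → 2758273/125255
APPEND 49: p_5 = 49·2758273 + 88041 = 135243418, q_5 = 49·125255 + 3998 = 6141493 → 135243418/6141493
APPEND 40: p_6 = 40·135243418 + 2758273 = 5412494993, q_6 = 40·6141493 + 125255 = 245784975 → 5412494993/245784975
APPEND 9: p_7 = 9·5412494993 + 135243418 = 48847698355, q_7 = 9·245784975 + 6141493 = 2218206268 → 48847698355/2218206268
APPEND 13: p_8 = 13·48847698355 + 5412494993 = 640432573608, q_8 = 13·2218206268 + 245784975 = 29082466459 → 640432573608/29082466459
APPEND 37: p_9 = 37·640432573608 + 48847698355 = 23744852921851, q_9 = 37·29082466459 + 2218206268 = 1078269465251 → 23744852921851/1078269465251
APPEND 32: p_10 = 32·23744852921851 + 640432573608 = 760475726072840, q_10 = 32·1078269465251 + 29082466459 = 34533705354491 → 760475726072840/34533705354491
APPEND 47: p_11 = 47·760475726072840 + 23744852921851 = 35766103978345331, q_11 = 47·34533705354491 + 1078269465251 = 1624162421126328 → 35766103978345331/1624162421126328
APPEND 28: p_12 = 28·35766103978345331 + 760475726072840 = 1002211387119742108, q_12 = 28·1624162421126328 + 34533705354491 = 45511081496891675 → 1002211387119742108/45511081496891675
APPEND 12: p_13 = 12·1002211387119742108 + 35766103978345331 = 12062302749415250627, q_13 = 12·45511081496891675 + 1624162421126328 = 547757140383826428 → 12062302749415250627/547757140383826428
APPEND 31: p_14 = 31·12062302749415250627 + 1002211387119742108 = 374933596618992511545, q_14 = 31·547757140383826428 + 45511081496891675 = 17025982433395510943 → 374933596618992511545/17025982433395510943
APPEND 6: p_15 = 6·374933596618992511545 + 12062302749415250627 = 2261663882463370319897, q_15 = 6·17025982433395510943 + 547757140383826428 = 102703651740756892086 → 2261663882463370319897/102703651740756892086
APPEND 19: p_16 = 19·2261663882463370319897 + 374933596618992511545 = 43346547363423028589588, q_16 = 19·102703651740756892086 + 17025982433395510943 = 1968395365507776460577 → 43346547363423028589588/1968395365507776460577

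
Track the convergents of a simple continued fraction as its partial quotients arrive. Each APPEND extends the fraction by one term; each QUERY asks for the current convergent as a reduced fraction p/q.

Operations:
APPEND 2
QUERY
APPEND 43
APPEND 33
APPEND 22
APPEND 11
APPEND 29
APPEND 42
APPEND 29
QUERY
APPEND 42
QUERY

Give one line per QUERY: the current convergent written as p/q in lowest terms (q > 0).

APPEND 2: p_0 = 2·1 + 0 = 2, q_0 = 2·0 + 1 = 1 → 2/1
APPEND 43: p_1 = 43·2 + 1 = 87, q_1 = 43·1 + 0 = 43 → 87/43
APPEND 33: p_2 = 33·87 + 2 = 2873, q_2 = 33·43 + 1 = 1420 → 2873/1420
APPEND 22: p_3 = 22·2873 + 87 = 63293, q_3 = 22·1420 + 43 = 31283 → 63293/31283
APPEND 11: p_4 = 11·63293 + 2873 = 699096, q_4 = 11·31283 + 1420 = 345533 → 699096/345533
APPEND 29: p_5 = 29·699096 + 63293 = 20337077, q_5 = 29·345533 + 31283 = 10051740 → 20337077/10051740
APPEND 42: p_6 = 42·20337077 + 699096 = 854856330, q_6 = 42·10051740 + 345533 = 422518613 → 854856330/422518613
APPEND 29: p_7 = 29·854856330 + 20337077 = 24811170647, q_7 = 29·422518613 + 10051740 = 12263091517 → 24811170647/12263091517
APPEND 42: p_8 = 42·24811170647 + 854856330 = 1042924023504, q_8 = 42·12263091517 + 422518613 = 515472362327 → 1042924023504/515472362327

2/1
24811170647/12263091517
1042924023504/515472362327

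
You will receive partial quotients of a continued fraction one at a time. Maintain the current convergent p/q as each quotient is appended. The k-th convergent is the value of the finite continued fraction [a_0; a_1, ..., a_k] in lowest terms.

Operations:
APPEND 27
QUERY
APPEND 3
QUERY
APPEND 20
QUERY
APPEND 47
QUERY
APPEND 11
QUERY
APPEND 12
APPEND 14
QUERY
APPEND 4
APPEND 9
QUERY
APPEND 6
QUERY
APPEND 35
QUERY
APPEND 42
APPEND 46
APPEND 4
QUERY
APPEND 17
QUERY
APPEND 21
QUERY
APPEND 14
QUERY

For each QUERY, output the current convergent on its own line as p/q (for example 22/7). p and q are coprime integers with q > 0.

27/1
82/3
1667/61
78431/2870
864408/31631
147182986/5385819
5539832425/202717281
33838177821/1238229404
1189876056160/43540746421
9256356523484725/338714835116594
159659647871977371/5842373418366475
3362108961835009516/123028556620812569
47229185113562110595/1728242166109742441

APPEND 27: p_0 = 27·1 + 0 = 27, q_0 = 27·0 + 1 = 1 → 27/1
APPEND 3: p_1 = 3·27 + 1 = 82, q_1 = 3·1 + 0 = 3 → 82/3
APPEND 20: p_2 = 20·82 + 27 = 1667, q_2 = 20·3 + 1 = 61 → 1667/61
APPEND 47: p_3 = 47·1667 + 82 = 78431, q_3 = 47·61 + 3 = 2870 → 78431/2870
APPEND 11: p_4 = 11·78431 + 1667 = 864408, q_4 = 11·2870 + 61 = 31631 → 864408/31631
APPEND 12: p_5 = 12·864408 + 78431 = 10451327, q_5 = 12·31631 + 2870 = 382442 → 10451327/382442
APPEND 14: p_6 = 14·10451327 + 864408 = 147182986, q_6 = 14·382442 + 31631 = 5385819 → 147182986/5385819
APPEND 4: p_7 = 4·147182986 + 10451327 = 599183271, q_7 = 4·5385819 + 382442 = 21925718 → 599183271/21925718
APPEND 9: p_8 = 9·599183271 + 147182986 = 5539832425, q_8 = 9·21925718 + 5385819 = 202717281 → 5539832425/202717281
APPEND 6: p_9 = 6·5539832425 + 599183271 = 33838177821, q_9 = 6·202717281 + 21925718 = 1238229404 → 33838177821/1238229404
APPEND 35: p_10 = 35·33838177821 + 5539832425 = 1189876056160, q_10 = 35·1238229404 + 202717281 = 43540746421 → 1189876056160/43540746421
APPEND 42: p_11 = 42·1189876056160 + 33838177821 = 50008632536541, q_11 = 42·43540746421 + 1238229404 = 1829949579086 → 50008632536541/1829949579086
APPEND 46: p_12 = 46·50008632536541 + 1189876056160 = 2301586972737046, q_12 = 46·1829949579086 + 43540746421 = 84221221384377 → 2301586972737046/84221221384377
APPEND 4: p_13 = 4·2301586972737046 + 50008632536541 = 9256356523484725, q_13 = 4·84221221384377 + 1829949579086 = 338714835116594 → 9256356523484725/338714835116594
APPEND 17: p_14 = 17·9256356523484725 + 2301586972737046 = 159659647871977371, q_14 = 17·338714835116594 + 84221221384377 = 5842373418366475 → 159659647871977371/5842373418366475
APPEND 21: p_15 = 21·159659647871977371 + 9256356523484725 = 3362108961835009516, q_15 = 21·5842373418366475 + 338714835116594 = 123028556620812569 → 3362108961835009516/123028556620812569
APPEND 14: p_16 = 14·3362108961835009516 + 159659647871977371 = 47229185113562110595, q_16 = 14·123028556620812569 + 5842373418366475 = 1728242166109742441 → 47229185113562110595/1728242166109742441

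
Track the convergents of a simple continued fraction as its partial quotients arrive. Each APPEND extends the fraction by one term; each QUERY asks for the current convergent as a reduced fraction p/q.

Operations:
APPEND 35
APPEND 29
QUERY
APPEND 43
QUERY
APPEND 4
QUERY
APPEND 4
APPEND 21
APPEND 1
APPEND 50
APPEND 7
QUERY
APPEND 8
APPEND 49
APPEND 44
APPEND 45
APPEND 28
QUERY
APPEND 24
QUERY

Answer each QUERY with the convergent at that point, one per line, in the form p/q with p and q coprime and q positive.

1016/29
43723/1248
175908/5021
5943911559/169659026
132037939945406723/3768802423088711
3173622461683410521/90585751553731984

APPEND 35: p_0 = 35·1 + 0 = 35, q_0 = 35·0 + 1 = 1 → 35/1
APPEND 29: p_1 = 29·35 + 1 = 1016, q_1 = 29·1 + 0 = 29 → 1016/29
APPEND 43: p_2 = 43·1016 + 35 = 43723, q_2 = 43·29 + 1 = 1248 → 43723/1248
APPEND 4: p_3 = 4·43723 + 1016 = 175908, q_3 = 4·1248 + 29 = 5021 → 175908/5021
APPEND 4: p_4 = 4·175908 + 43723 = 747355, q_4 = 4·5021 + 1248 = 21332 → 747355/21332
APPEND 21: p_5 = 21·747355 + 175908 = 15870363, q_5 = 21·21332 + 5021 = 452993 → 15870363/452993
APPEND 1: p_6 = 1·15870363 + 747355 = 16617718, q_6 = 1·452993 + 21332 = 474325 → 16617718/474325
APPEND 50: p_7 = 50·16617718 + 15870363 = 846756263, q_7 = 50·474325 + 452993 = 24169243 → 846756263/24169243
APPEND 7: p_8 = 7·846756263 + 16617718 = 5943911559, q_8 = 7·24169243 + 474325 = 169659026 → 5943911559/169659026
APPEND 8: p_9 = 8·5943911559 + 846756263 = 48398048735, q_9 = 8·169659026 + 24169243 = 1381441451 → 48398048735/1381441451
APPEND 49: p_10 = 49·48398048735 + 5943911559 = 2377448299574, q_10 = 49·1381441451 + 169659026 = 67860290125 → 2377448299574/67860290125
APPEND 44: p_11 = 44·2377448299574 + 48398048735 = 104656123229991, q_11 = 44·67860290125 + 1381441451 = 2987234206951 → 104656123229991/2987234206951
APPEND 45: p_12 = 45·104656123229991 + 2377448299574 = 4711902993649169, q_12 = 45·2987234206951 + 67860290125 = 134493399602920 → 4711902993649169/134493399602920
APPEND 28: p_13 = 28·4711902993649169 + 104656123229991 = 132037939945406723, q_13 = 28·134493399602920 + 2987234206951 = 3768802423088711 → 132037939945406723/3768802423088711
APPEND 24: p_14 = 24·132037939945406723 + 4711902993649169 = 3173622461683410521, q_14 = 24·3768802423088711 + 134493399602920 = 90585751553731984 → 3173622461683410521/90585751553731984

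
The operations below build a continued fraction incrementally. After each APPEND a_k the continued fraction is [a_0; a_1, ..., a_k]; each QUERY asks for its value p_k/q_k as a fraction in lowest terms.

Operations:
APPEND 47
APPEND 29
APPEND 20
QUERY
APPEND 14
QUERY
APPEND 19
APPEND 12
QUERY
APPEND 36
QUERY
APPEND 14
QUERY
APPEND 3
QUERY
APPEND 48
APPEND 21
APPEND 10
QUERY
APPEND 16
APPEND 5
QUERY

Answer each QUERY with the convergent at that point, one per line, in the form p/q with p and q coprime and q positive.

APPEND 47: p_0 = 47·1 + 0 = 47, q_0 = 47·0 + 1 = 1 → 47/1
APPEND 29: p_1 = 29·47 + 1 = 1364, q_1 = 29·1 + 0 = 29 → 1364/29
APPEND 20: p_2 = 20·1364 + 47 = 27327, q_2 = 20·29 + 1 = 581 → 27327/581
APPEND 14: p_3 = 14·27327 + 1364 = 383942, q_3 = 14·581 + 29 = 8163 → 383942/8163
APPEND 19: p_4 = 19·383942 + 27327 = 7322225, q_4 = 19·8163 + 581 = 155678 → 7322225/155678
APPEND 12: p_5 = 12·7322225 + 383942 = 88250642, q_5 = 12·155678 + 8163 = 1876299 → 88250642/1876299
APPEND 36: p_6 = 36·88250642 + 7322225 = 3184345337, q_6 = 36·1876299 + 155678 = 67702442 → 3184345337/67702442
APPEND 14: p_7 = 14·3184345337 + 88250642 = 44669085360, q_7 = 14·67702442 + 1876299 = 949710487 → 44669085360/949710487
APPEND 3: p_8 = 3·44669085360 + 3184345337 = 137191601417, q_8 = 3·949710487 + 67702442 = 2916833903 → 137191601417/2916833903
APPEND 48: p_9 = 48·137191601417 + 44669085360 = 6629865953376, q_9 = 48·2916833903 + 949710487 = 140957737831 → 6629865953376/140957737831
APPEND 21: p_10 = 21·6629865953376 + 137191601417 = 139364376622313, q_10 = 21·140957737831 + 2916833903 = 2963029328354 → 139364376622313/2963029328354
APPEND 10: p_11 = 10·139364376622313 + 6629865953376 = 1400273632176506, q_11 = 10·2963029328354 + 140957737831 = 29771251021371 → 1400273632176506/29771251021371
APPEND 16: p_12 = 16·1400273632176506 + 139364376622313 = 22543742491446409, q_12 = 16·29771251021371 + 2963029328354 = 479303045670290 → 22543742491446409/479303045670290
APPEND 5: p_13 = 5·22543742491446409 + 1400273632176506 = 114118986089408551, q_13 = 5·479303045670290 + 29771251021371 = 2426286479372821 → 114118986089408551/2426286479372821

27327/581
383942/8163
88250642/1876299
3184345337/67702442
44669085360/949710487
137191601417/2916833903
1400273632176506/29771251021371
114118986089408551/2426286479372821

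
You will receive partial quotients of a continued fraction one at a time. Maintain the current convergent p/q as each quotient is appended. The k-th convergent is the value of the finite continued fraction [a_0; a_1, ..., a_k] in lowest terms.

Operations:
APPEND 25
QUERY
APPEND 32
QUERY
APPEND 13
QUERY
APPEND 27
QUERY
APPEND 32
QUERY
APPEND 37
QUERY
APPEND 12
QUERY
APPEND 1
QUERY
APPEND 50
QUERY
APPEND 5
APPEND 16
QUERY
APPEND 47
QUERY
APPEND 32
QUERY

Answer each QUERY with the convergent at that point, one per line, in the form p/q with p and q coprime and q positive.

25/1
801/32
10438/417
282627/11291
9054502/361729
335299201/13395264
4032644914/161104897
4367944115/174500161
222429850664/8886112947
18086705009624/722567151283
851191652649763/34005261175197
27256219589802040/1088890924757587

APPEND 25: p_0 = 25·1 + 0 = 25, q_0 = 25·0 + 1 = 1 → 25/1
APPEND 32: p_1 = 32·25 + 1 = 801, q_1 = 32·1 + 0 = 32 → 801/32
APPEND 13: p_2 = 13·801 + 25 = 10438, q_2 = 13·32 + 1 = 417 → 10438/417
APPEND 27: p_3 = 27·10438 + 801 = 282627, q_3 = 27·417 + 32 = 11291 → 282627/11291
APPEND 32: p_4 = 32·282627 + 10438 = 9054502, q_4 = 32·11291 + 417 = 361729 → 9054502/361729
APPEND 37: p_5 = 37·9054502 + 282627 = 335299201, q_5 = 37·361729 + 11291 = 13395264 → 335299201/13395264
APPEND 12: p_6 = 12·335299201 + 9054502 = 4032644914, q_6 = 12·13395264 + 361729 = 161104897 → 4032644914/161104897
APPEND 1: p_7 = 1·4032644914 + 335299201 = 4367944115, q_7 = 1·161104897 + 13395264 = 174500161 → 4367944115/174500161
APPEND 50: p_8 = 50·4367944115 + 4032644914 = 222429850664, q_8 = 50·174500161 + 161104897 = 8886112947 → 222429850664/8886112947
APPEND 5: p_9 = 5·222429850664 + 4367944115 = 1116517197435, q_9 = 5·8886112947 + 174500161 = 44605064896 → 1116517197435/44605064896
APPEND 16: p_10 = 16·1116517197435 + 222429850664 = 18086705009624, q_10 = 16·44605064896 + 8886112947 = 722567151283 → 18086705009624/722567151283
APPEND 47: p_11 = 47·18086705009624 + 1116517197435 = 851191652649763, q_11 = 47·722567151283 + 44605064896 = 34005261175197 → 851191652649763/34005261175197
APPEND 32: p_12 = 32·851191652649763 + 18086705009624 = 27256219589802040, q_12 = 32·34005261175197 + 722567151283 = 1088890924757587 → 27256219589802040/1088890924757587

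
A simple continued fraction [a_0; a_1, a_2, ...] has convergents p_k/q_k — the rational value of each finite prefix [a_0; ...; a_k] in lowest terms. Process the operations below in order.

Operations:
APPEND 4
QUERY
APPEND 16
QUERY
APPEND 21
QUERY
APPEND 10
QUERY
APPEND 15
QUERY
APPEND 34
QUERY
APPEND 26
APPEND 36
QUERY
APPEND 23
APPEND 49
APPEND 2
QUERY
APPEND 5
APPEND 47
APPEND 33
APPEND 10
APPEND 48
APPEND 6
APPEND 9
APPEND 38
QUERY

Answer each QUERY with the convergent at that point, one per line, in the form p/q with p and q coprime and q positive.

4/1
65/16
1369/337
13755/3386
207694/51127
7075351/1741704
6637080871/1633817220
15144139820189/3727957652049
131552633458174886688478/32383658125884884919017

APPEND 4: p_0 = 4·1 + 0 = 4, q_0 = 4·0 + 1 = 1 → 4/1
APPEND 16: p_1 = 16·4 + 1 = 65, q_1 = 16·1 + 0 = 16 → 65/16
APPEND 21: p_2 = 21·65 + 4 = 1369, q_2 = 21·16 + 1 = 337 → 1369/337
APPEND 10: p_3 = 10·1369 + 65 = 13755, q_3 = 10·337 + 16 = 3386 → 13755/3386
APPEND 15: p_4 = 15·13755 + 1369 = 207694, q_4 = 15·3386 + 337 = 51127 → 207694/51127
APPEND 34: p_5 = 34·207694 + 13755 = 7075351, q_5 = 34·51127 + 3386 = 1741704 → 7075351/1741704
APPEND 26: p_6 = 26·7075351 + 207694 = 184166820, q_6 = 26·1741704 + 51127 = 45335431 → 184166820/45335431
APPEND 36: p_7 = 36·184166820 + 7075351 = 6637080871, q_7 = 36·45335431 + 1741704 = 1633817220 → 6637080871/1633817220
APPEND 23: p_8 = 23·6637080871 + 184166820 = 152837026853, q_8 = 23·1633817220 + 45335431 = 37623131491 → 152837026853/37623131491
APPEND 49: p_9 = 49·152837026853 + 6637080871 = 7495651396668, q_9 = 49·37623131491 + 1633817220 = 1845167260279 → 7495651396668/1845167260279
APPEND 2: p_10 = 2·7495651396668 + 152837026853 = 15144139820189, q_10 = 2·1845167260279 + 37623131491 = 3727957652049 → 15144139820189/3727957652049
APPEND 5: p_11 = 5·15144139820189 + 7495651396668 = 83216350497613, q_11 = 5·3727957652049 + 1845167260279 = 20484955520524 → 83216350497613/20484955520524
APPEND 47: p_12 = 47·83216350497613 + 15144139820189 = 3926312613208000, q_12 = 47·20484955520524 + 3727957652049 = 966520867116677 → 3926312613208000/966520867116677
APPEND 33: p_13 = 33·3926312613208000 + 83216350497613 = 129651532586361613, q_13 = 33·966520867116677 + 20484955520524 = 31915673570370865 → 129651532586361613/31915673570370865
APPEND 10: p_14 = 10·129651532586361613 + 3926312613208000 = 1300441638476824130, q_14 = 10·31915673570370865 + 966520867116677 = 320123256570825327 → 1300441638476824130/320123256570825327
APPEND 48: p_15 = 48·1300441638476824130 + 129651532586361613 = 62550850179473919853, q_15 = 48·320123256570825327 + 31915673570370865 = 15397831988969986561 → 62550850179473919853/15397831988969986561
APPEND 6: p_16 = 6·62550850179473919853 + 1300441638476824130 = 376605542715320343248, q_16 = 6·15397831988969986561 + 320123256570825327 = 92707115190390744693 → 376605542715320343248/92707115190390744693
APPEND 9: p_17 = 9·376605542715320343248 + 62550850179473919853 = 3452000734617357009085, q_17 = 9·92707115190390744693 + 15397831988969986561 = 849761868702486688798 → 3452000734617357009085/849761868702486688798
APPEND 38: p_18 = 38·3452000734617357009085 + 376605542715320343248 = 131552633458174886688478, q_18 = 38·849761868702486688798 + 92707115190390744693 = 32383658125884884919017 → 131552633458174886688478/32383658125884884919017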